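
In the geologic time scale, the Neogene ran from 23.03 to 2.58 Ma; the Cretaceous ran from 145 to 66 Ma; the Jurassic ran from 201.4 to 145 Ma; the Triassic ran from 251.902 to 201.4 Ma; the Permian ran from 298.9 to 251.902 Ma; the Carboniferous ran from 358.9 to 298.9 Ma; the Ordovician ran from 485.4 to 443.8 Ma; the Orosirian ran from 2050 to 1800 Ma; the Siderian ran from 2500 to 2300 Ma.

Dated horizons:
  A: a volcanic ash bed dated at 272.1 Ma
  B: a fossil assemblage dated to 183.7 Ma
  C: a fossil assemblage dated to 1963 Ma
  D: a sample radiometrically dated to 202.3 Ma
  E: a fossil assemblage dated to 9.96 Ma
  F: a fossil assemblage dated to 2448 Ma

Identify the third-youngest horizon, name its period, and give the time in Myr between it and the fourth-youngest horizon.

D, in the Triassic; 69.8 million years to A

Smaller Ma means younger, so youngest first: E 9.96 < B 183.7 < D 202.3 < A 272.1 < C 1963 < F 2448.
Counting 3 along gives D (202.3 Ma); the excerpt puts that inside the Triassic, 251.902–201.4 Ma.
Next in line is A (272.1 Ma), and 272.1 − 202.3 = 69.8 Myr.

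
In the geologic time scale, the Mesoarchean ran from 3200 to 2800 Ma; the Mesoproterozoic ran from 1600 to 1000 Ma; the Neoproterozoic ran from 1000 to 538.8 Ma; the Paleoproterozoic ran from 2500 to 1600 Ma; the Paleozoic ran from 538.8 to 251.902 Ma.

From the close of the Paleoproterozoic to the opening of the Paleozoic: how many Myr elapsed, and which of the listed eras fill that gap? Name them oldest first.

The Paleoproterozoic closes at 1600 Ma and the Paleozoic opens at 538.8 Ma, so the interval is 1600 − 538.8 = 1061.2 Myr.
An era fits inside if it starts at or after 1600 Ma and ends at or before 538.8 Ma; oldest first that gives Mesoproterozoic, Neoproterozoic.

1061.2 million years; Mesoproterozoic, Neoproterozoic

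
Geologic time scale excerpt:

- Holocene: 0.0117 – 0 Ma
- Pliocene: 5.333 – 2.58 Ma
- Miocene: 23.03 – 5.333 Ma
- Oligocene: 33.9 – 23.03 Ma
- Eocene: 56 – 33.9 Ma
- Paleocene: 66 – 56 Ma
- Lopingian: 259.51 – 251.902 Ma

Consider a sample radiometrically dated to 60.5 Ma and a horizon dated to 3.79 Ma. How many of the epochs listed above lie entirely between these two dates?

60.5 Ma sits inside the Paleocene (66–56) and 3.79 Ma inside the Pliocene (5.333–2.58); neither of those is wholly between the two dates.
The listed epochs lying completely between them are Eocene, Oligocene, Miocene — 3 in all.

3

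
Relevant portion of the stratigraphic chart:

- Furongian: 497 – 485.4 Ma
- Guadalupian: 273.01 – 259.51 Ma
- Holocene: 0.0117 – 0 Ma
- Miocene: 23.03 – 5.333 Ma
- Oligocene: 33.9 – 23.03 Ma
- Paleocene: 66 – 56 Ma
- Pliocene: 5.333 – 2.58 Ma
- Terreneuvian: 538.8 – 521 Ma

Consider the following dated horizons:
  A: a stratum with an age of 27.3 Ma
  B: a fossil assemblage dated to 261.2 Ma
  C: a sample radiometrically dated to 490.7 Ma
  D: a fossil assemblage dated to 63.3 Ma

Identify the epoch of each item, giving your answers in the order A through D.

A — Oligocene; B — Guadalupian; C — Furongian; D — Paleocene

A: 27.3 Ma lies in 33.9–23.03 Ma, so Oligocene.
B: 261.2 Ma lies in 273.01–259.51 Ma, so Guadalupian.
C: 490.7 Ma lies in 497–485.4 Ma, so Furongian.
D: 63.3 Ma lies in 66–56 Ma, so Paleocene.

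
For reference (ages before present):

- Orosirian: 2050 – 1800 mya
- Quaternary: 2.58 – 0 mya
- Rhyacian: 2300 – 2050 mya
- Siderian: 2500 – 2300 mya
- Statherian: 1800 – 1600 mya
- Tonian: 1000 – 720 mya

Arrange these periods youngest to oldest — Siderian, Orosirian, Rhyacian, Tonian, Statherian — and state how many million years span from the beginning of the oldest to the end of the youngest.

From the excerpt: Siderian 2500–2300; Orosirian 2050–1800; Rhyacian 2300–2050; Tonian 1000–720; Statherian 1800–1600 (Ma).
Larger Ma is earlier, so the oldest is Siderian and the youngest is Tonian; youngest to oldest: Tonian, Statherian, Orosirian, Rhyacian, Siderian.
Oldest start 2500 minus youngest end 720 gives 1780 Myr overall.

Tonian, Statherian, Orosirian, Rhyacian, Siderian; total span 1780 Myr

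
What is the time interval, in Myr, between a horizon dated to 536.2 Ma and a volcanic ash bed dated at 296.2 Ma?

536.2 − 296.2 = 240 million years.

240 million years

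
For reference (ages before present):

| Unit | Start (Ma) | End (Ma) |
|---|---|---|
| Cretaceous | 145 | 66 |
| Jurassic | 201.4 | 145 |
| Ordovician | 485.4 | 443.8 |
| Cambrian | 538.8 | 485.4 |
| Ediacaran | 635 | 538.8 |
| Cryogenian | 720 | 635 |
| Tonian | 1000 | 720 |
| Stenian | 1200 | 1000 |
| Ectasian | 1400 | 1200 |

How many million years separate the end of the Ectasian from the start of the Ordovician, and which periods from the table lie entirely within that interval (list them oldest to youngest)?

End of Ectasian = 1200 Ma; start of Ordovician = 485.4 Ma.
Gap = 1200 − 485.4 = 714.6 Myr.
Periods wholly inside 1200–485.4 Ma: Stenian (1200–1000), Tonian (1000–720), Cryogenian (720–635), Ediacaran (635–538.8), Cambrian (538.8–485.4).

714.6 million years; Stenian, Tonian, Cryogenian, Ediacaran, Cambrian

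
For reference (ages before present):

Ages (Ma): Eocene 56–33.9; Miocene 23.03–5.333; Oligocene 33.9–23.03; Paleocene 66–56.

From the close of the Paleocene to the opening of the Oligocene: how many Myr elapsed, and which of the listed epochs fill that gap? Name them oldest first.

The Paleocene closes at 56 Ma and the Oligocene opens at 33.9 Ma, so the interval is 56 − 33.9 = 22.1 Myr.
An epoch fits inside if it starts at or after 56 Ma and ends at or before 33.9 Ma; oldest first that gives Eocene.

22.1 million years; Eocene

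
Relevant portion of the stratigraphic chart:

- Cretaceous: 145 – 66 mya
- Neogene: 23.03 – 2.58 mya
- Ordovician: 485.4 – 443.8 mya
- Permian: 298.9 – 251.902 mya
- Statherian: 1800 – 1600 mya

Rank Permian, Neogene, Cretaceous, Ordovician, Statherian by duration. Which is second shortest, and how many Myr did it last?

Start − end for each: Permian 298.9 − 251.902 = 46.998; Neogene 23.03 − 2.58 = 20.45; Cretaceous 145 − 66 = 79; Ordovician 485.4 − 443.8 = 41.6; Statherian 1800 − 1600 = 200.
Ranking these from shortest: Neogene < Ordovician < Permian < Cretaceous < Statherian.
Position 2 in that ranking is Ordovician, which lasted 41.6 Myr.

Ordovician, 41.6 million years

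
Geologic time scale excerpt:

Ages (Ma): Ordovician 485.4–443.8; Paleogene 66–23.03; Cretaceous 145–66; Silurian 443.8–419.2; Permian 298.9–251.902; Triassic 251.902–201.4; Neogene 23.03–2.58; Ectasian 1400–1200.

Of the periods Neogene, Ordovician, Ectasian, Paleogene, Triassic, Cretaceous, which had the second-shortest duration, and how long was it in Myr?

Ordovician, 41.6 million years

Durations: Neogene 20.45; Ordovician 41.6; Ectasian 200; Paleogene 42.97; Triassic 50.502; Cretaceous 79 Myr.
Sorted shortest-first: Neogene (20.45), Ordovician (41.6), Paleogene (42.97), Triassic (50.502), Cretaceous (79), Ectasian (200).
The second shortest is Ordovician at 41.6 Myr.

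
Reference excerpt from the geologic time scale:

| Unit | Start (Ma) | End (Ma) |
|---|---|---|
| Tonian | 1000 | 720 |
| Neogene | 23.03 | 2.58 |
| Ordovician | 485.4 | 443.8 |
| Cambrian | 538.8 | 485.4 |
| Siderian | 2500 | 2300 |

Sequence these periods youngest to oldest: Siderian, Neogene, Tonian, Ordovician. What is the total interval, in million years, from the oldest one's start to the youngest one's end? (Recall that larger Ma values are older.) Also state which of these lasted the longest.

Start ages (Ma): Siderian 2500, Tonian 1000, Ordovician 485.4, Neogene 23.03.
Ordered youngest to oldest: Neogene, Ordovician, Tonian, Siderian.
Span = 2500 − 2.58 = 2497.42 Myr.
Durations: Siderian 200, Ordovician 41.6, Tonian 280, Neogene 20.45 → longest is Tonian (280 Myr).

Neogene, Ordovician, Tonian, Siderian; total span 2497.42 Myr; longest is Tonian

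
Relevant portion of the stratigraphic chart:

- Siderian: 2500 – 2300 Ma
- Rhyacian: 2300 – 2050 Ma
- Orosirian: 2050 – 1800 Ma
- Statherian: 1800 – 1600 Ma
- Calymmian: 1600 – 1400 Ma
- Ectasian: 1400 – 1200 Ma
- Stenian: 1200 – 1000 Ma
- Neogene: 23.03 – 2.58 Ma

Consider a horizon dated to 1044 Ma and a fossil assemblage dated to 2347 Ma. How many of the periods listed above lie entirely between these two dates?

The older date is 2347 Ma and the younger is 1044 Ma.
Periods with start < 2347 and end > 1044 Ma: Rhyacian (2300–2050), Orosirian (2050–1800), Statherian (1800–1600), Calymmian (1600–1400), Ectasian (1400–1200).
That is 5 complete periods.

5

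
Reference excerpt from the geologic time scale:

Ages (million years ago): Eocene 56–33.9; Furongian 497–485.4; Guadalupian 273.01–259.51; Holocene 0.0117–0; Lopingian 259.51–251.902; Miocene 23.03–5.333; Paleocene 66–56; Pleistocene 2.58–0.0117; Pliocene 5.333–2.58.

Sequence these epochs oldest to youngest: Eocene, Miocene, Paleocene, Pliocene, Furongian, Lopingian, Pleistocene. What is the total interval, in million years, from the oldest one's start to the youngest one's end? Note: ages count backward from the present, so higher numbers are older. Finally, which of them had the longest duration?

Furongian → Lopingian → Paleocene → Eocene → Miocene → Pliocene → Pleistocene; total span 496.9883 Myr; longest is Eocene

Start ages (Ma): Furongian 497, Lopingian 259.51, Paleocene 66, Eocene 56, Miocene 23.03, Pliocene 5.333, Pleistocene 2.58.
Ordered oldest to youngest: Furongian, Lopingian, Paleocene, Eocene, Miocene, Pliocene, Pleistocene.
Span = 497 − 0.0117 = 496.9883 Myr.
Durations: Paleocene 10, Pliocene 2.753, Furongian 11.6, Eocene 22.1, Pleistocene 2.5683, Miocene 17.697, Lopingian 7.608 → longest is Eocene (22.1 Myr).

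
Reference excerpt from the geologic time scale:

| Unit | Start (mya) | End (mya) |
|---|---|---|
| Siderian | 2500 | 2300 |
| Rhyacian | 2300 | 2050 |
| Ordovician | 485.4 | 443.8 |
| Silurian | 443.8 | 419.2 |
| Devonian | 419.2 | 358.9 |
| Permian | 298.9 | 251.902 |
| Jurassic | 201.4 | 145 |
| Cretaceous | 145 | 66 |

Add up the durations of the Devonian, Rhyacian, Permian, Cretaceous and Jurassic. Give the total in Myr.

Each duration: Devonian = 60.3; Rhyacian = 250; Permian = 46.998; Cretaceous = 79; Jurassic = 56.4.
Sum: 60.3 + 250 + 46.998 + 79 + 56.4 = 492.698 Myr.

492.698 million years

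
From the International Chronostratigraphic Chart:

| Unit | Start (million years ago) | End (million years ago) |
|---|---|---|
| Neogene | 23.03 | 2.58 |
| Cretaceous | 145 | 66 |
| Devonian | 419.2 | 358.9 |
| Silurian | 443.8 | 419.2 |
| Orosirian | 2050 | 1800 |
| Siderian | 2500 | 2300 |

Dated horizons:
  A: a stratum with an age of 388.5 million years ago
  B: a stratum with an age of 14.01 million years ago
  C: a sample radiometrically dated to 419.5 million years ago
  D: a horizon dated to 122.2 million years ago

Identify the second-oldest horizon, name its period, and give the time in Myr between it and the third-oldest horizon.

A, in the Devonian; 266.3 million years to D

Larger Ma means older, so oldest first: C 419.5 > A 388.5 > D 122.2 > B 14.01.
Counting 2 along gives A (388.5 Ma); the excerpt puts that inside the Devonian, 419.2–358.9 Ma.
Next in line is D (122.2 Ma), and 388.5 − 122.2 = 266.3 Myr.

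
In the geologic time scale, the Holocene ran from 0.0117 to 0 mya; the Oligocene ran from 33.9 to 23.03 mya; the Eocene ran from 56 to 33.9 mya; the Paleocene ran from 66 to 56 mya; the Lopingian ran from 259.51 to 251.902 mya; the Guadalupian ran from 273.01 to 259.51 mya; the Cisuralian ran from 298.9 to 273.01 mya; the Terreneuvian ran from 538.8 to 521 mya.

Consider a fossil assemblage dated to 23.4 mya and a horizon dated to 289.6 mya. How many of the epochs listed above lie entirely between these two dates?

4

The older date is 289.6 Ma and the younger is 23.4 Ma.
Epochs with start < 289.6 and end > 23.4 Ma: Guadalupian (273.01–259.51), Lopingian (259.51–251.902), Paleocene (66–56), Eocene (56–33.9).
That is 4 complete epochs.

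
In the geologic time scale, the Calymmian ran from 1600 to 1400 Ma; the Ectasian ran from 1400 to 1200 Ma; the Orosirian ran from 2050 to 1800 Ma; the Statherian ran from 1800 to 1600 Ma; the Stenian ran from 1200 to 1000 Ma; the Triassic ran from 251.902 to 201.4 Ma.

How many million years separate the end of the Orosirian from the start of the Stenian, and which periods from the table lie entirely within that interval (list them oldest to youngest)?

End of Orosirian = 1800 Ma; start of Stenian = 1200 Ma.
Gap = 1800 − 1200 = 600 Myr.
Periods wholly inside 1800–1200 Ma: Statherian (1800–1600), Calymmian (1600–1400), Ectasian (1400–1200).

600 million years; Statherian, Calymmian, Ectasian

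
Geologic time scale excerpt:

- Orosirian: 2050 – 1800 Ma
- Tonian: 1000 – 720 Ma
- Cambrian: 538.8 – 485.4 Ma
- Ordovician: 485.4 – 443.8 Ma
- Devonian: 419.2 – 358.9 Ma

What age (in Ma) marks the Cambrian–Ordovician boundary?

485.4 Ma

The Cambrian ends and the Ordovician begins at 485.4 Ma.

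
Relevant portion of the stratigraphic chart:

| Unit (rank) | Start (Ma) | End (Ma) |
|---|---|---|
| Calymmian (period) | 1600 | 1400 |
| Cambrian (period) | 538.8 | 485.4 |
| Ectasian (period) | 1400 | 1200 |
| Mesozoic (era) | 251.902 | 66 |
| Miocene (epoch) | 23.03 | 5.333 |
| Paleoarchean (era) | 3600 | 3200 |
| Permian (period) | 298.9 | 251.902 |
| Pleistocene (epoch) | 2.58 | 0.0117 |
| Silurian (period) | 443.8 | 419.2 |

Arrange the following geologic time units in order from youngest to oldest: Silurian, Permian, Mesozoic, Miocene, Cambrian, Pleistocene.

Pleistocene, then Miocene, then Mesozoic, then Permian, then Silurian, then Cambrian

Sorting by start age (ascending Ma, since larger Ma = older): Pleistocene start 2.58, Miocene start 23.03, Mesozoic start 251.902, Permian start 298.9, Silurian start 443.8, Cambrian start 538.8.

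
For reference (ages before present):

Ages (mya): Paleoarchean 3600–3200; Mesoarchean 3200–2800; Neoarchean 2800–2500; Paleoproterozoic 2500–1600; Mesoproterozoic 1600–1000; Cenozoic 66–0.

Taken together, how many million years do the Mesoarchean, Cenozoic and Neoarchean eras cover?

766 million years

Duration is start − end for each: (3200 − 2800) + (66 − 0) + (2800 − 2500).
That is 400 + 66 + 300, which totals 766 million years.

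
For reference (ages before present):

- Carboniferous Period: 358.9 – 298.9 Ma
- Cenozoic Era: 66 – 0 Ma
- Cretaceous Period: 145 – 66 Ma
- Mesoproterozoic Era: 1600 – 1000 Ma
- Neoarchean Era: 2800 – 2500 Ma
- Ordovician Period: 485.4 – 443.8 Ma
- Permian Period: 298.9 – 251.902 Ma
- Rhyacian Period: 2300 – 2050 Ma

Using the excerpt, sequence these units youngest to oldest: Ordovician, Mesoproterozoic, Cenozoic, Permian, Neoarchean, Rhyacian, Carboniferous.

Cenozoic, Permian, Carboniferous, Ordovician, Mesoproterozoic, Rhyacian, Neoarchean

Sorting by start age (ascending Ma, since larger Ma = older): Cenozoic start 66, Permian start 298.9, Carboniferous start 358.9, Ordovician start 485.4, Mesoproterozoic start 1600, Rhyacian start 2300, Neoarchean start 2800.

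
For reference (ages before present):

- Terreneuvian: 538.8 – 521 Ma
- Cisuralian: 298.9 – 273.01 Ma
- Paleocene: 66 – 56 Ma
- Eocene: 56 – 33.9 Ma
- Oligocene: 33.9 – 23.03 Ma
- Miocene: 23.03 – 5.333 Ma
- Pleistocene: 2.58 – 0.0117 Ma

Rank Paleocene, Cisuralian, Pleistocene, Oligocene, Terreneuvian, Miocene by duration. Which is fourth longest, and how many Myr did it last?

Durations: Paleocene 10; Cisuralian 25.89; Pleistocene 2.5683; Oligocene 10.87; Terreneuvian 17.8; Miocene 17.697 Myr.
Sorted longest-first: Cisuralian (25.89), Terreneuvian (17.8), Miocene (17.697), Oligocene (10.87), Paleocene (10), Pleistocene (2.5683).
The fourth longest is Oligocene at 10.87 Myr.

Oligocene, 10.87 million years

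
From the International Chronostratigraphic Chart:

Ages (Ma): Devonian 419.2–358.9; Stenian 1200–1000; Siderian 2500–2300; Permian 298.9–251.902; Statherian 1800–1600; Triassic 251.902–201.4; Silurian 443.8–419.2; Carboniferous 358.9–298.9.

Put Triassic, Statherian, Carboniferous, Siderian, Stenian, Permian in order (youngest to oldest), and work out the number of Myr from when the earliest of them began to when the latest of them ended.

Start ages (Ma): Siderian 2500, Statherian 1800, Stenian 1200, Carboniferous 358.9, Permian 298.9, Triassic 251.902.
Ordered youngest to oldest: Triassic, Permian, Carboniferous, Stenian, Statherian, Siderian.
Span = 2500 − 201.4 = 2298.6 Myr.

Triassic → Permian → Carboniferous → Stenian → Statherian → Siderian; total span 2298.6 Myr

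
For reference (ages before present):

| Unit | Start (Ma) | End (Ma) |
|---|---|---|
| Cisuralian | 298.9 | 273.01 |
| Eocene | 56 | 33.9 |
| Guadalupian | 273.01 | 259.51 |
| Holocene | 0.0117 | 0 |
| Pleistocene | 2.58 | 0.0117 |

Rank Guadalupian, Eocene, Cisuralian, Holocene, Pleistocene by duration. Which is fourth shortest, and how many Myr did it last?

Eocene, 22.1 million years

Durations: Guadalupian 13.5; Eocene 22.1; Cisuralian 25.89; Holocene 0.0117; Pleistocene 2.5683 Myr.
Sorted shortest-first: Holocene (0.0117), Pleistocene (2.5683), Guadalupian (13.5), Eocene (22.1), Cisuralian (25.89).
The fourth shortest is Eocene at 22.1 Myr.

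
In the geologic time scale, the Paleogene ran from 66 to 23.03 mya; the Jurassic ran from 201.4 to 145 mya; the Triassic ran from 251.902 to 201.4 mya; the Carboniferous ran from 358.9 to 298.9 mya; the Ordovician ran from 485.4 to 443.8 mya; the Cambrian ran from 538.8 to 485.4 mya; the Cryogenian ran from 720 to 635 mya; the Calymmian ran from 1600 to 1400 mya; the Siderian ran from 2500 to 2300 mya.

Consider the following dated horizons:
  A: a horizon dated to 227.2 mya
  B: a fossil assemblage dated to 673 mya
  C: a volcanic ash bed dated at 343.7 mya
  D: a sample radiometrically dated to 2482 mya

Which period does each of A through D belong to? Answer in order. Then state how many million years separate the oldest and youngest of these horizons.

A — Triassic; B — Cryogenian; C — Carboniferous; D — Siderian; span 2254.8 million years

A: 227.2 Ma lies in 251.902–201.4 Ma, so Triassic.
B: 673 Ma lies in 720–635 Ma, so Cryogenian.
C: 343.7 Ma lies in 358.9–298.9 Ma, so Carboniferous.
D: 2482 Ma lies in 2500–2300 Ma, so Siderian.
Oldest = 2482 Ma, youngest = 227.2 Ma → span 2254.8 Myr.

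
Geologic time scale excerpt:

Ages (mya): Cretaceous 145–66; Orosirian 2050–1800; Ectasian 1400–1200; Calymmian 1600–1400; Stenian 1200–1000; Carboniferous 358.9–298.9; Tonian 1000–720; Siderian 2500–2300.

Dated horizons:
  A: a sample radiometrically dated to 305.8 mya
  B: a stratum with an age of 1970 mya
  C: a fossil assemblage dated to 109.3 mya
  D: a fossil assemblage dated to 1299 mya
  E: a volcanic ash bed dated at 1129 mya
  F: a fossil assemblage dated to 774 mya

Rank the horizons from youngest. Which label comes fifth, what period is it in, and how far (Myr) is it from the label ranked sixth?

D, in the Ectasian; 671 million years to B

Smaller Ma means younger, so youngest first: C 109.3 < A 305.8 < F 774 < E 1129 < D 1299 < B 1970.
Counting 5 along gives D (1299 Ma); the excerpt puts that inside the Ectasian, 1400–1200 Ma.
Next in line is B (1970 Ma), and 1970 − 1299 = 671 Myr.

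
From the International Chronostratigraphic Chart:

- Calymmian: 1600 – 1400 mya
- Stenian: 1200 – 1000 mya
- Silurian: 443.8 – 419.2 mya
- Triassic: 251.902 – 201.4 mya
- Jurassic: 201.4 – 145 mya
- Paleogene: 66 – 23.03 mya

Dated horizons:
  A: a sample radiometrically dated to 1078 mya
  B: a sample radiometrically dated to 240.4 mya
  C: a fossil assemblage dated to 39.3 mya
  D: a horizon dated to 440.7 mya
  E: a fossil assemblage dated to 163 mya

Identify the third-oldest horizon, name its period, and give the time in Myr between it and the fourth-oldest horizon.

Sorted oldest-first by Ma: A (1078), D (440.7), B (240.4), E (163), C (39.3).
The third oldest is B at 240.4 Ma, which lies in 251.902–201.4 Ma: the Triassic.
The fourth oldest is E at 163 Ma; separation = |240.4 − 163| = 77.4 Myr.

B, in the Triassic; 77.4 million years to E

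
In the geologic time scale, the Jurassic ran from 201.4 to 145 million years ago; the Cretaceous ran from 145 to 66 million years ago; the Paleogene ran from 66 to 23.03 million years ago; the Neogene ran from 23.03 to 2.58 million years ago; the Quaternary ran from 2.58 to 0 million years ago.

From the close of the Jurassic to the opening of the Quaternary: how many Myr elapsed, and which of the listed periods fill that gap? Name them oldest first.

142.42 million years; Cretaceous, Paleogene, Neogene

End of Jurassic = 145 Ma; start of Quaternary = 2.58 Ma.
Gap = 145 − 2.58 = 142.42 Myr.
Periods wholly inside 145–2.58 Ma: Cretaceous (145–66), Paleogene (66–23.03), Neogene (23.03–2.58).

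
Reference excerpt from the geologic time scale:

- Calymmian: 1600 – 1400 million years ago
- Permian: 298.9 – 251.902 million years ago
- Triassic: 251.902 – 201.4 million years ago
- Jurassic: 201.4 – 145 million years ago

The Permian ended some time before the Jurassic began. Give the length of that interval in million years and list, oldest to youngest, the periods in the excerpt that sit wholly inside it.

50.502 million years; Triassic

End of Permian = 251.902 Ma; start of Jurassic = 201.4 Ma.
Gap = 251.902 − 201.4 = 50.502 Myr.
Periods wholly inside 251.902–201.4 Ma: Triassic (251.902–201.4).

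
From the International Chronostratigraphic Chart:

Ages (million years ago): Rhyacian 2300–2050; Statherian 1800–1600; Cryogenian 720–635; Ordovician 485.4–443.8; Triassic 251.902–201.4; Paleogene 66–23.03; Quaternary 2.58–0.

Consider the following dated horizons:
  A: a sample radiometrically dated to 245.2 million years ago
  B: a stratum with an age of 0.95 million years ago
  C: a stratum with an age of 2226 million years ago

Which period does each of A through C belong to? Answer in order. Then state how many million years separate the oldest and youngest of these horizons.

A: 245.2 Ma lies in 251.902–201.4 Ma, so Triassic.
B: 0.95 Ma lies in 2.58–0 Ma, so Quaternary.
C: 2226 Ma lies in 2300–2050 Ma, so Rhyacian.
Oldest = 2226 Ma, youngest = 0.95 Ma → span 2225.05 Myr.

A — Triassic; B — Quaternary; C — Rhyacian; span 2225.05 million years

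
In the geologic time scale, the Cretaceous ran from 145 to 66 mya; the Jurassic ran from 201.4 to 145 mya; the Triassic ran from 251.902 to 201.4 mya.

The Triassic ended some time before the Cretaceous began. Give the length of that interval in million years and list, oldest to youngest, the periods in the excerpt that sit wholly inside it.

End of Triassic = 201.4 Ma; start of Cretaceous = 145 Ma.
Gap = 201.4 − 145 = 56.4 Myr.
Periods wholly inside 201.4–145 Ma: Jurassic (201.4–145).

56.4 million years; Jurassic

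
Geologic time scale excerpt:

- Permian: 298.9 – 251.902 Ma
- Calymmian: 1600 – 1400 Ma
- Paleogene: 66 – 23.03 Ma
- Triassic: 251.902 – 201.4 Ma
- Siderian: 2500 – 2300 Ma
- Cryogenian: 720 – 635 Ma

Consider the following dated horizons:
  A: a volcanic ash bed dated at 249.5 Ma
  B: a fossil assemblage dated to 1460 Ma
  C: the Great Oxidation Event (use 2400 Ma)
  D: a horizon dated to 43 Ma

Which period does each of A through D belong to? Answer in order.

A — Triassic; B — Calymmian; C — Siderian; D — Paleogene

A: 249.5 Ma lies in 251.902–201.4 Ma, so Triassic.
B: 1460 Ma lies in 1600–1400 Ma, so Calymmian.
C: 2400 Ma lies in 2500–2300 Ma, so Siderian.
D: 43 Ma lies in 66–23.03 Ma, so Paleogene.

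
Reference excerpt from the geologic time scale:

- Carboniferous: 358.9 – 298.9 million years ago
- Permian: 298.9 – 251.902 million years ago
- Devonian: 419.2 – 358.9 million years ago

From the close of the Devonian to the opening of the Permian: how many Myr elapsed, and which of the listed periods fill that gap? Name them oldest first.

60 million years; Carboniferous

The Devonian closes at 358.9 Ma and the Permian opens at 298.9 Ma, so the interval is 358.9 − 298.9 = 60 Myr.
A period fits inside if it starts at or after 358.9 Ma and ends at or before 298.9 Ma; oldest first that gives Carboniferous.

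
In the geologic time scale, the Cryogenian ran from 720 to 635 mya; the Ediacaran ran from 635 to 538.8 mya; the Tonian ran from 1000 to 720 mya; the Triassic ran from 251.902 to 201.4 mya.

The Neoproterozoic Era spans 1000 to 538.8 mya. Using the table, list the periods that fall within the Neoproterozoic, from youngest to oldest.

Ediacaran, Cryogenian, Tonian

Periods with both bounds inside 1000–538.8 Ma: Ediacaran (635–538.8), Cryogenian (720–635), Tonian (1000–720).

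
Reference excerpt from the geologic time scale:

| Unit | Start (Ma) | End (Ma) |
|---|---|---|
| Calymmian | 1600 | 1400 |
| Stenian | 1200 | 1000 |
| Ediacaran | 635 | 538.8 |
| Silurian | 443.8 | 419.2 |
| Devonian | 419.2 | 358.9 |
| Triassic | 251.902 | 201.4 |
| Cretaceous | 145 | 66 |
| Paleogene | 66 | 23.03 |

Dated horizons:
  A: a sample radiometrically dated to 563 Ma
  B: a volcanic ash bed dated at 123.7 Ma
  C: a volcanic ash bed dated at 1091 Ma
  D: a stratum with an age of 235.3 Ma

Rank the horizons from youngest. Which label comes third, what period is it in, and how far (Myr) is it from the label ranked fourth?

Sorted youngest-first by Ma: B (123.7), D (235.3), A (563), C (1091).
The third youngest is A at 563 Ma, which lies in 635–538.8 Ma: the Ediacaran.
The fourth youngest is C at 1091 Ma; separation = |563 − 1091| = 528 Myr.

A, in the Ediacaran; 528 million years to C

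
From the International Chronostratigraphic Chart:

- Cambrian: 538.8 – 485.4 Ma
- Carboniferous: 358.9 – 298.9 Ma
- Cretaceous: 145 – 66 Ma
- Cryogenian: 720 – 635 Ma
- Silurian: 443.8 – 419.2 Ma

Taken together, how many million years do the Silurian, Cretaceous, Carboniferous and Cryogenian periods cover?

Each duration: Silurian = 24.6; Cretaceous = 79; Carboniferous = 60; Cryogenian = 85.
Sum: 24.6 + 79 + 60 + 85 = 248.6 Myr.

248.6 million years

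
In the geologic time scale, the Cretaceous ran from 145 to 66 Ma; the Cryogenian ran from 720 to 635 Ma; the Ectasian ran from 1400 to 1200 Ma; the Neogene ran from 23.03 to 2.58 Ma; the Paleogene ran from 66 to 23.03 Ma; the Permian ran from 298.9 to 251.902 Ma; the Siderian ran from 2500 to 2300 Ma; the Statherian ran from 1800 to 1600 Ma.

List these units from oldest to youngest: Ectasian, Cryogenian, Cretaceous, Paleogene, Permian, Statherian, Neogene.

Statherian, Ectasian, Cryogenian, Permian, Cretaceous, Paleogene, Neogene

The oldest of these is Statherian (starts 1800 Ma) and the youngest is Neogene (ends 2.58 Ma).
In between, by decreasing start age: Ectasian (1400), Cryogenian (720), Permian (298.9), Cretaceous (145), Paleogene (66).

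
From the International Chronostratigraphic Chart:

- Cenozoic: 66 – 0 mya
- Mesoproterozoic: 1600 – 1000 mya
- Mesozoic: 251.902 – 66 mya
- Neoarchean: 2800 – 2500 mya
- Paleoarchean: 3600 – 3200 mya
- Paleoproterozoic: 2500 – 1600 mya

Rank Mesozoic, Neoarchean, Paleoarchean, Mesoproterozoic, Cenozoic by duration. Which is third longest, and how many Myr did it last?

Neoarchean, 300 million years

Start − end for each: Mesozoic 251.902 − 66 = 185.902; Neoarchean 2800 − 2500 = 300; Paleoarchean 3600 − 3200 = 400; Mesoproterozoic 1600 − 1000 = 600; Cenozoic 66 − 0 = 66.
Ranking these from longest: Mesoproterozoic > Paleoarchean > Neoarchean > Mesozoic > Cenozoic.
Position 3 in that ranking is Neoarchean, which lasted 300 Myr.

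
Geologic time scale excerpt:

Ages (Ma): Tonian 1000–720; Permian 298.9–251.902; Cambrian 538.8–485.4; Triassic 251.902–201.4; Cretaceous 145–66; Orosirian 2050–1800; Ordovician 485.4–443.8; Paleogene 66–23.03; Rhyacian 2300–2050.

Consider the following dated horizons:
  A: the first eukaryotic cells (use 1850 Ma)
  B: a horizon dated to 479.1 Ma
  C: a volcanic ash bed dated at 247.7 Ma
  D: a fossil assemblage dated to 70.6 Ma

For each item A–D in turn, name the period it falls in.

A: 1850 Ma lies in 2050–1800 Ma, so Orosirian.
B: 479.1 Ma lies in 485.4–443.8 Ma, so Ordovician.
C: 247.7 Ma lies in 251.902–201.4 Ma, so Triassic.
D: 70.6 Ma lies in 145–66 Ma, so Cretaceous.

A — Orosirian; B — Ordovician; C — Triassic; D — Cretaceous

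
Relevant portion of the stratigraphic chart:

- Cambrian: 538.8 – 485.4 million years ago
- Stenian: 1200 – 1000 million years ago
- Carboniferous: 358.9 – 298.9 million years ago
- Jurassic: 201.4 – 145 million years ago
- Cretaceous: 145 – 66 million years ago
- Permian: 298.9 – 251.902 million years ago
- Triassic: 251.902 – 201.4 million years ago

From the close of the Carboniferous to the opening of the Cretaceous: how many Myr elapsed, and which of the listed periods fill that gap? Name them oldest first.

End of Carboniferous = 298.9 Ma; start of Cretaceous = 145 Ma.
Gap = 298.9 − 145 = 153.9 Myr.
Periods wholly inside 298.9–145 Ma: Permian (298.9–251.902), Triassic (251.902–201.4), Jurassic (201.4–145).

153.9 million years; Permian, Triassic, Jurassic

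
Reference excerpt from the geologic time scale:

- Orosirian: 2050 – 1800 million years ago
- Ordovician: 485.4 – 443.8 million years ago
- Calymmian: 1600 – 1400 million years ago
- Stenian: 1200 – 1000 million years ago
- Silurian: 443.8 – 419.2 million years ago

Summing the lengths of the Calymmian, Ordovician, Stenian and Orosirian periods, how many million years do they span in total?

Each duration: Calymmian = 200; Ordovician = 41.6; Stenian = 200; Orosirian = 250.
Sum: 200 + 41.6 + 200 + 250 = 691.6 Myr.

691.6 million years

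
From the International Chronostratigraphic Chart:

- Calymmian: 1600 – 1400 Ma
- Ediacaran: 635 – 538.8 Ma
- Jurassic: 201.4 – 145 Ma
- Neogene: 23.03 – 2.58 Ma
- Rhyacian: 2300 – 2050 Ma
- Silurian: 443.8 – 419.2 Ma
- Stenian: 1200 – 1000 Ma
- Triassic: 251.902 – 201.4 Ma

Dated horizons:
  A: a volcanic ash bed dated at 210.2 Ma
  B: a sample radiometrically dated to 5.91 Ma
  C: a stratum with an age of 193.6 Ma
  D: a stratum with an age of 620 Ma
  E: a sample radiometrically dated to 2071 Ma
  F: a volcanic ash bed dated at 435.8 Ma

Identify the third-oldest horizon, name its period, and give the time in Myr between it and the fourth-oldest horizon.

F, in the Silurian; 225.6 million years to A

Sorted oldest-first by Ma: E (2071), D (620), F (435.8), A (210.2), C (193.6), B (5.91).
The third oldest is F at 435.8 Ma, which lies in 443.8–419.2 Ma: the Silurian.
The fourth oldest is A at 210.2 Ma; separation = |435.8 − 210.2| = 225.6 Myr.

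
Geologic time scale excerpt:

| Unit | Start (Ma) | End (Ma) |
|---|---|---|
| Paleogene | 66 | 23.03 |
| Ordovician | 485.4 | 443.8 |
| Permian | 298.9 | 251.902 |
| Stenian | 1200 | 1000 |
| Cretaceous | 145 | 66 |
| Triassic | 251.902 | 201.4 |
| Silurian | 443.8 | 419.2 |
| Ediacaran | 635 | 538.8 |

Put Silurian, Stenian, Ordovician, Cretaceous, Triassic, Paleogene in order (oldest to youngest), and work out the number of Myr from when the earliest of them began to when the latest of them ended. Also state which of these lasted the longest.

Stenian, Ordovician, Silurian, Triassic, Cretaceous, Paleogene; total span 1176.97 Myr; longest is Stenian

From the excerpt: Silurian 443.8–419.2; Stenian 1200–1000; Ordovician 485.4–443.8; Cretaceous 145–66; Triassic 251.902–201.4; Paleogene 66–23.03 (Ma).
Larger Ma is earlier, so the oldest is Stenian and the youngest is Paleogene; oldest to youngest: Stenian, Ordovician, Silurian, Triassic, Cretaceous, Paleogene.
Oldest start 1200 minus youngest end 23.03 gives 1176.97 Myr overall.
Individual lengths (start − end): Ordovician 41.6; Stenian 200; Triassic 50.502; Paleogene 42.97; Silurian 24.6; Cretaceous 79. The largest is Stenian at 200 Myr.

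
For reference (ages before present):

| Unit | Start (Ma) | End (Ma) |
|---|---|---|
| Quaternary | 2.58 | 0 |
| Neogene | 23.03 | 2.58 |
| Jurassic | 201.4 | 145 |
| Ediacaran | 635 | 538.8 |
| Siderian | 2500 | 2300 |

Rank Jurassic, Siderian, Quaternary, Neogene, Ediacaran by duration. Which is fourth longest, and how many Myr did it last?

Neogene, 20.45 million years

Start − end for each: Jurassic 201.4 − 145 = 56.4; Siderian 2500 − 2300 = 200; Quaternary 2.58 − 0 = 2.58; Neogene 23.03 − 2.58 = 20.45; Ediacaran 635 − 538.8 = 96.2.
Ranking these from longest: Siderian > Ediacaran > Jurassic > Neogene > Quaternary.
Position 4 in that ranking is Neogene, which lasted 20.45 Myr.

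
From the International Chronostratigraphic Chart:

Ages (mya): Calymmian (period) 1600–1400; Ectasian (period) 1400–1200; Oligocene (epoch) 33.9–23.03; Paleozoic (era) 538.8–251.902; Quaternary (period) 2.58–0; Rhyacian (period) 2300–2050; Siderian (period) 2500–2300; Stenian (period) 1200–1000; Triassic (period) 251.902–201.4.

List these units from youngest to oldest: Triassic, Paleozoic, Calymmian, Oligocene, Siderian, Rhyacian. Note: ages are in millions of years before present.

Read off each span (Ma): Triassic 251.902–201.4; Paleozoic 538.8–251.902; Calymmian 1600–1400; Oligocene 33.9–23.03; Siderian 2500–2300; Rhyacian 2300–2050.
Larger Ma is older, so oldest→youngest is Siderian, Rhyacian, Calymmian, Paleozoic, Triassic, Oligocene; reverse it for youngest→oldest.

Oligocene, Triassic, Paleozoic, Calymmian, Rhyacian, Siderian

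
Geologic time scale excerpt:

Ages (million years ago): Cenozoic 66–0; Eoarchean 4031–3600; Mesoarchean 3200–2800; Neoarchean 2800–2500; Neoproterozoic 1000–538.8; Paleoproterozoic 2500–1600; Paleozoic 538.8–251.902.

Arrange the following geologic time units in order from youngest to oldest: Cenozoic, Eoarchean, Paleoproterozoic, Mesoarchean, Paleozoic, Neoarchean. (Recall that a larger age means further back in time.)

Sorting by start age (ascending Ma, since larger Ma = older): Cenozoic start 66, Paleozoic start 538.8, Paleoproterozoic start 2500, Neoarchean start 2800, Mesoarchean start 3200, Eoarchean start 4031.

Cenozoic, then Paleozoic, then Paleoproterozoic, then Neoarchean, then Mesoarchean, then Eoarchean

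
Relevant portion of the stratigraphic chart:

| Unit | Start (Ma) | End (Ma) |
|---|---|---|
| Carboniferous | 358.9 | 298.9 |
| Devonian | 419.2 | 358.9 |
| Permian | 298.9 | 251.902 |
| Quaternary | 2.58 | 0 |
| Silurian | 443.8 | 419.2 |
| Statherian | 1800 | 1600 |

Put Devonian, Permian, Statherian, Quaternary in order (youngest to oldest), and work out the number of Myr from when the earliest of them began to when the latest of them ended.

From the excerpt: Devonian 419.2–358.9; Permian 298.9–251.902; Statherian 1800–1600; Quaternary 2.58–0 (Ma).
Larger Ma is earlier, so the oldest is Statherian and the youngest is Quaternary; youngest to oldest: Quaternary, Permian, Devonian, Statherian.
Oldest start 1800 minus youngest end 0 gives 1800 Myr overall.

Quaternary → Permian → Devonian → Statherian; total span 1800 Myr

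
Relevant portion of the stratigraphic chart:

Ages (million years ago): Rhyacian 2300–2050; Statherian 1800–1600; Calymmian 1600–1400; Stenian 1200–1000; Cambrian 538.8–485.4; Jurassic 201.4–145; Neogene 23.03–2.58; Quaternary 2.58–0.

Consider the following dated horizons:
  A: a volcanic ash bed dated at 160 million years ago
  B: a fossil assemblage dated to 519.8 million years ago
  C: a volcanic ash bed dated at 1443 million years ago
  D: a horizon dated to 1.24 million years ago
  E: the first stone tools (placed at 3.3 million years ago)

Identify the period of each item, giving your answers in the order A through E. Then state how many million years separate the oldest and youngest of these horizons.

A: 160 Ma lies in 201.4–145 Ma, so Jurassic.
B: 519.8 Ma lies in 538.8–485.4 Ma, so Cambrian.
C: 1443 Ma lies in 1600–1400 Ma, so Calymmian.
D: 1.24 Ma lies in 2.58–0 Ma, so Quaternary.
E: 3.3 Ma lies in 23.03–2.58 Ma, so Neogene.
Oldest = 1443 Ma, youngest = 1.24 Ma → span 1441.76 Myr.

A — Jurassic; B — Cambrian; C — Calymmian; D — Quaternary; E — Neogene; span 1441.76 million years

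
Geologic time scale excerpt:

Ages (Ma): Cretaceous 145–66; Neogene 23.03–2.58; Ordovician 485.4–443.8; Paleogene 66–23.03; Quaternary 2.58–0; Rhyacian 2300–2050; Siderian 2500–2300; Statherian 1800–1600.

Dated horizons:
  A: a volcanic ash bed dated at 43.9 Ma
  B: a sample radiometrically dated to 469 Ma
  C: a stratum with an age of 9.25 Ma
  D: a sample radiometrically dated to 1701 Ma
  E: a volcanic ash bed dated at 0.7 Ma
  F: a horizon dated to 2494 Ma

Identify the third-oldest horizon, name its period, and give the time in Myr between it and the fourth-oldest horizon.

Larger Ma means older, so oldest first: F 2494 > D 1701 > B 469 > A 43.9 > C 9.25 > E 0.7.
Counting 3 along gives B (469 Ma); the excerpt puts that inside the Ordovician, 485.4–443.8 Ma.
Next in line is A (43.9 Ma), and 469 − 43.9 = 425.1 Myr.

B, in the Ordovician; 425.1 million years to A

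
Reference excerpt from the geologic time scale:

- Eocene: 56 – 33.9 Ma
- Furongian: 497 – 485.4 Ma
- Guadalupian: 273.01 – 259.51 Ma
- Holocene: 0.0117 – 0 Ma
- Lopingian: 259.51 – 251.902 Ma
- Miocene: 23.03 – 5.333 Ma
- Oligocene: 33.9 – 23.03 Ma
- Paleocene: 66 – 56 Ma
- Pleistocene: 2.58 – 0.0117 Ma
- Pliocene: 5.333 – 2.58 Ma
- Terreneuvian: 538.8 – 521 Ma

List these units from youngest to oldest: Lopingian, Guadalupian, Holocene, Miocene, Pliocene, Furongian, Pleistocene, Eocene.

Holocene, then Pleistocene, then Pliocene, then Miocene, then Eocene, then Lopingian, then Guadalupian, then Furongian

Read off each span (Ma): Lopingian 259.51–251.902; Guadalupian 273.01–259.51; Holocene 0.0117–0; Miocene 23.03–5.333; Pliocene 5.333–2.58; Furongian 497–485.4; Pleistocene 2.58–0.0117; Eocene 56–33.9.
Larger Ma is older, so oldest→youngest is Furongian, Guadalupian, Lopingian, Eocene, Miocene, Pliocene, Pleistocene, Holocene; reverse it for youngest→oldest.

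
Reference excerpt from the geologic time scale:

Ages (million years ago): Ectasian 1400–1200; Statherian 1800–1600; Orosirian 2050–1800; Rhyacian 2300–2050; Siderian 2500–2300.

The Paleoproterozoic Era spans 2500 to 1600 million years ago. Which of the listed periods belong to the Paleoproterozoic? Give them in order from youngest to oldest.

Statherian, Orosirian, Rhyacian, Siderian

Periods with both bounds inside 2500–1600 Ma: Statherian (1800–1600), Orosirian (2050–1800), Rhyacian (2300–2050), Siderian (2500–2300).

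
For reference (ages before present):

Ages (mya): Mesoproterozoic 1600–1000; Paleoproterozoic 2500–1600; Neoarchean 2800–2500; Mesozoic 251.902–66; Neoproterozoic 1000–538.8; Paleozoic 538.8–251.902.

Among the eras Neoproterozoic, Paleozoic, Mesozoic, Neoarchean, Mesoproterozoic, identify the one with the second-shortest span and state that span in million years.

Paleozoic, 286.898 million years

Start − end for each: Neoproterozoic 1000 − 538.8 = 461.2; Paleozoic 538.8 − 251.902 = 286.898; Mesozoic 251.902 − 66 = 185.902; Neoarchean 2800 − 2500 = 300; Mesoproterozoic 1600 − 1000 = 600.
Ranking these from shortest: Mesozoic < Paleozoic < Neoarchean < Neoproterozoic < Mesoproterozoic.
Position 2 in that ranking is Paleozoic, which lasted 286.898 Myr.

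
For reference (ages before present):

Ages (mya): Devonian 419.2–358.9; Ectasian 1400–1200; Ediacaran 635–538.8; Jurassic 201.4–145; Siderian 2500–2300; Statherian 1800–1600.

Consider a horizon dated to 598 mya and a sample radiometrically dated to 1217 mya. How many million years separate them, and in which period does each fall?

619 million years apart; the first in the Ediacaran, the second in the Ectasian

Elapsed time: 1217 − 598 = 619 Myr.
598 Ma lies within 635–538.8 Ma: Ediacaran.
1217 Ma lies within 1400–1200 Ma: Ectasian.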